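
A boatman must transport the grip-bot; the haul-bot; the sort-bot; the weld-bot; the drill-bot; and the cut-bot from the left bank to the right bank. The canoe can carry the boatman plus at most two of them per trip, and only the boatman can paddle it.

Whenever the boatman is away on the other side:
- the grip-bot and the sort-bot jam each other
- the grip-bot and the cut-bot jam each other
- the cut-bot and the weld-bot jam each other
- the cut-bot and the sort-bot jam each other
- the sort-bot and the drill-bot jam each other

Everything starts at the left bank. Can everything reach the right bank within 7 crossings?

Counting alone: the boatman can take at most 2 across per trip to the right bank, so moving all 6 needs at least 3 loaded trips out, with a return between consecutive ones — at least 5 crossings.
The safety rule pushes this higher. Following every safe sequence of crossings, the most of the 6 that can be at the right bank as the canoe arrives there on crossings 5, 7 is 4, 5 respectively — never all 6.
So the move cannot be finished within 7 crossings. (The shortest complete plan takes 9:)
1. Boatman goes to the right bank with the cut-bot and the sort-bot.
2. Boatman goes back to the left bank with the sort-bot.
3. Boatman goes to the right bank with the drill-bot and the grip-bot.
4. Boatman goes back to the left bank with the grip-bot.
5. Boatman goes to the right bank with the grip-bot and the haul-bot.
6. Boatman goes back to the left bank with the grip-bot.
7. Boatman goes to the right bank with the grip-bot and the weld-bot.
8. Boatman goes back to the left bank with the cut-bot.
9. Boatman goes to the right bank with the cut-bot and the sort-bot.

No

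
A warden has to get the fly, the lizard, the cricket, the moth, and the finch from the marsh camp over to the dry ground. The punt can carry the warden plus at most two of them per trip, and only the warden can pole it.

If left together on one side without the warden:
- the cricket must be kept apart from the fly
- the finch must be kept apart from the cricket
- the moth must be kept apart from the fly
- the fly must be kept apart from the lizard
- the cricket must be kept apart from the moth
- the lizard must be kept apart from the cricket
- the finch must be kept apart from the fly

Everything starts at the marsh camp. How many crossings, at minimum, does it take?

Following every safe sequence of crossings from the start, the most of the 5 that can be at the dry ground as the punt arrives there on crossings 1, 3 is 2, 3 respectively; the best ever achieved is 3 of 5.
From crossing 5 on, no configuration arises that was not already reachable earlier: only 10 distinct safe configurations (who is on which side, and where the punt is) can ever be reached, none of them has everyone across, and every continuation just revisits them. So no valid plan exists.

impossible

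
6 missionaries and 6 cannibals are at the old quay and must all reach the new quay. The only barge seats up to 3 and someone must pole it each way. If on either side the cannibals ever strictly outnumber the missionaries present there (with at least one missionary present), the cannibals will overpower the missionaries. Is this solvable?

No

Following every safe sequence of crossings from the start, the most of the 12 that can be at the new quay as the barge arrives there on crossings 1, 3, 5 is 3, 5, 6 respectively; the best ever achieved is 6 of 12.
From crossing 7 on, no configuration arises that was not already reachable earlier: only 17 distinct safe configurations (who is on which side, and where the barge is) can ever be reached, none of them has everyone across, and every continuation just revisits them. They are: 0 missionaries + 0 cannibals across (barge back at the start); 0 missionaries + 1 cannibal across (barge there); 0 missionaries + 1 cannibal across (barge back at the start); 0 missionaries + 2 cannibals across (barge there); 0 missionaries + 2 cannibals across (barge back at the start); 0 missionaries + 3 cannibals across (barge there); 0 missionaries + 3 cannibals across (barge back at the start); 0 missionaries + 4 cannibals across (barge there); 0 missionaries + 4 cannibals across (barge back at the start); 0 missionaries + 5 cannibals across (barge there); 0 missionaries + 5 cannibals across (barge back at the start); 0 missionaries + 6 cannibals across (barge there); 1 missionary + 1 cannibal across (barge there); 1 missionary + 1 cannibal across (barge back at the start); 2 missionaries + 2 cannibals across (barge there); 2 missionaries + 2 cannibals across (barge back at the start); 3 missionaries + 3 cannibals across (barge there). So no valid plan exists.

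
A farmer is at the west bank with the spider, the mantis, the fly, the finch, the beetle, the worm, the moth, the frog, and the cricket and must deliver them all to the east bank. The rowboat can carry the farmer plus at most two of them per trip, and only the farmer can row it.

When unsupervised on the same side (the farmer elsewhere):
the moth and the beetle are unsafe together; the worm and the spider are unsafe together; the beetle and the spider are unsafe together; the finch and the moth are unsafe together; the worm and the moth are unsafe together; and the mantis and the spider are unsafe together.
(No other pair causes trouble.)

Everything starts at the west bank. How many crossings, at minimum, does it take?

11

Counting alone: the farmer can take at most 2 across per trip to the east bank, so moving all 9 needs at least 5 loaded trips out, with a return between consecutive ones — at least 9 crossings.
The safety rule pushes this higher. Following every safe sequence of crossings, the most of the 9 that can be at the east bank as the rowboat arrives there on crossing 9 is 8 — never all 9.
So no plan with fewer than 11 crossings exists, and this one achieves 11:
1. Farmer goes to the east bank with the moth and the spider.
2. Farmer goes back to the west bank alone.
3. Farmer goes to the east bank with the mantis.
4. Farmer goes back to the west bank with the spider.
5. Farmer goes to the east bank with the beetle and the worm.
6. Farmer goes back to the west bank with the moth.
7. Farmer goes to the east bank with the finch and the fly.
8. Farmer goes back to the west bank alone.
9. Farmer goes to the east bank with the cricket and the frog.
10. Farmer goes back to the west bank alone.
11. Farmer goes to the east bank with the moth and the spider.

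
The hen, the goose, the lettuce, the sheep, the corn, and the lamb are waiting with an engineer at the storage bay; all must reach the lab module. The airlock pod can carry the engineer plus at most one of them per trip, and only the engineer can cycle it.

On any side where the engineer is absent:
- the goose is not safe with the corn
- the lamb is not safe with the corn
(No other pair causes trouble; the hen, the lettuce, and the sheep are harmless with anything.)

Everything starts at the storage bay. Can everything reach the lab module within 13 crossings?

Yes

Yes — this plan uses 13 crossings (≤ 13):
1. Engineer goes to the lab module with the corn.  [the storage bay: the goose, the hen, the lamb, the lettuce, the sheep | the lab module: the corn]
2. Engineer goes back to the storage bay alone.  [the storage bay: the goose, the hen, the lamb, the lettuce, the sheep | the lab module: the corn]
3. Engineer goes to the lab module with the hen.  [the storage bay: the goose, the lamb, the lettuce, the sheep | the lab module: the corn, the hen]
4. Engineer goes back to the storage bay alone.  [the storage bay: the goose, the lamb, the lettuce, the sheep | the lab module: the corn, the hen]
5. Engineer goes to the lab module with the goose.  [the storage bay: the lamb, the lettuce, the sheep | the lab module: the corn, the goose, the hen]
6. Engineer goes back to the storage bay with the corn.  [the storage bay: the corn, the lamb, the lettuce, the sheep | the lab module: the goose, the hen]
7. Engineer goes to the lab module with the lamb.  [the storage bay: the corn, the lettuce, the sheep | the lab module: the goose, the hen, the lamb]
8. Engineer goes back to the storage bay alone.  [the storage bay: the corn, the lettuce, the sheep | the lab module: the goose, the hen, the lamb]
9. Engineer goes to the lab module with the lettuce.  [the storage bay: the corn, the sheep | the lab module: the goose, the hen, the lamb, the lettuce]
10. Engineer goes back to the storage bay alone.  [the storage bay: the corn, the sheep | the lab module: the goose, the hen, the lamb, the lettuce]
11. Engineer goes to the lab module with the sheep.  [the storage bay: the corn | the lab module: the goose, the hen, the lamb, the lettuce, the sheep]
12. Engineer goes back to the storage bay alone.  [the storage bay: the corn | the lab module: the goose, the hen, the lamb, the lettuce, the sheep]
13. Engineer goes to the lab module with the corn.  [the storage bay: — | the lab module: the corn, the goose, the hen, the lamb, the lettuce, the sheep]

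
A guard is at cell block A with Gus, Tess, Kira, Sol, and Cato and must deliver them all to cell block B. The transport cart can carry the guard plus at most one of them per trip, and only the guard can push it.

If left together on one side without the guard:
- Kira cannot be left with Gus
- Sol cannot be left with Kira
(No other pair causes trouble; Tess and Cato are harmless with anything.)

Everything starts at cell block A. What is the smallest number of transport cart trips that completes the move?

Counting alone: the guard can take at most 1 across per trip to cell block B, so moving all 5 needs at least 5 loaded trips out, with a return between consecutive ones — at least 9 crossings.
The safety rule pushes this higher. Following every safe sequence of crossings, the most of the 5 that can be at cell block B as the transport cart arrives there on crossing 9 is 4 — never all 5.
So no plan with fewer than 11 crossings exists, and this one achieves 11:
1. Guard goes to cell block B with Kira.  [cell block A: Cato, Gus, Sol, Tess | cell block B: Kira]
2. Guard goes back to cell block A alone.  [cell block A: Cato, Gus, Sol, Tess | cell block B: Kira]
3. Guard goes to cell block B with Gus.  [cell block A: Cato, Sol, Tess | cell block B: Gus, Kira]
4. Guard goes back to cell block A with Kira.  [cell block A: Cato, Kira, Sol, Tess | cell block B: Gus]
5. Guard goes to cell block B with Sol.  [cell block A: Cato, Kira, Tess | cell block B: Gus, Sol]
6. Guard goes back to cell block A alone.  [cell block A: Cato, Kira, Tess | cell block B: Gus, Sol]
7. Guard goes to cell block B with Tess.  [cell block A: Cato, Kira | cell block B: Gus, Sol, Tess]
8. Guard goes back to cell block A alone.  [cell block A: Cato, Kira | cell block B: Gus, Sol, Tess]
9. Guard goes to cell block B with Cato.  [cell block A: Kira | cell block B: Cato, Gus, Sol, Tess]
10. Guard goes back to cell block A alone.  [cell block A: Kira | cell block B: Cato, Gus, Sol, Tess]
11. Guard goes to cell block B with Kira.  [cell block A: — | cell block B: Cato, Gus, Kira, Sol, Tess]

11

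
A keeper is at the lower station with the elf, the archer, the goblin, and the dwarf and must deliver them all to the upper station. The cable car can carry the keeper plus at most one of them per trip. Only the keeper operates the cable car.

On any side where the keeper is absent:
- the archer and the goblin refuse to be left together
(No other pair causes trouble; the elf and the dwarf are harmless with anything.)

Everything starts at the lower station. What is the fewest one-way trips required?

Counting alone: the keeper can take at most 1 across per trip to the upper station, so moving all 4 needs at least 4 loaded trips out, with a return between consecutive ones — at least 7 crossings.
The plan below uses exactly 7 crossings, so it is optimal:
1. Keeper goes to the upper station with the archer.
2. Keeper goes back to the lower station alone.
3. Keeper goes to the upper station with the elf.
4. Keeper goes back to the lower station alone.
5. Keeper goes to the upper station with the dwarf.
6. Keeper goes back to the lower station alone.
7. Keeper goes to the upper station with the goblin.

7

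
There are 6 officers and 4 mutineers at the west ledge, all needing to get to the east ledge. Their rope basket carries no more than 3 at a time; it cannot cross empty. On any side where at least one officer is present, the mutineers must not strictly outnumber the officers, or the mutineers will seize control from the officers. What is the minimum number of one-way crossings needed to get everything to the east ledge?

Counting alone: each trip to the east ledge takes at most 3 across and each return brings at least 1 back, so after t trips out (and t−1 returns) at most 3t − (t−1) of the 10 are across; that first reaches 10 at t = 5, so at least 9 crossings are needed.
The plan below uses exactly 9 crossings, so it is optimal:
1. 2 mutineers → the east ledge.  (the west ledge: 6O 2M; the east ledge: 0O 2M)
2. 1 mutineer ← the west ledge.  (the west ledge: 6O 3M; the east ledge: 0O 1M)
3. 3 mutineers → the east ledge.  (the west ledge: 6O 0M; the east ledge: 0O 4M)
4. 1 mutineer ← the west ledge.  (the west ledge: 6O 1M; the east ledge: 0O 3M)
5. 3 officers → the east ledge.  (the west ledge: 3O 1M; the east ledge: 3O 3M)
6. 1 mutineer ← the west ledge.  (the west ledge: 3O 2M; the east ledge: 3O 2M)
7. 1 officer and 2 mutineers → the east ledge.  (the west ledge: 2O 0M; the east ledge: 4O 4M)
8. 1 mutineer ← the west ledge.  (the west ledge: 2O 1M; the east ledge: 4O 3M)
9. 2 officers and 1 mutineer → the east ledge.  (the west ledge: 0O 0M; the east ledge: 6O 4M)

9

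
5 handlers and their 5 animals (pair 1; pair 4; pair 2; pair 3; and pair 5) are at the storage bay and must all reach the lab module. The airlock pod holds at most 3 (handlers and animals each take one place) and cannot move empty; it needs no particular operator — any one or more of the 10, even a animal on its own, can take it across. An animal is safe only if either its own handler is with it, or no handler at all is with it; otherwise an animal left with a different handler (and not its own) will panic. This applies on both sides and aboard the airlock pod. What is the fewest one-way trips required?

Counting alone: each trip to the lab module takes at most 3 across and each return brings at least 1 back, so after t trips out (and t−1 returns) at most 3t − (t−1) of the 10 are across; that first reaches 10 at t = 5, so at least 9 crossings are needed.
The safety rule pushes this higher. Following every safe sequence of crossings, the most of the 10 that can be at the lab module as the airlock pod arrives there on crossing 9 is 9 — never all 10.
So no plan with fewer than 11 crossings exists, and this one achieves 11:
1. animal 1 and handler 1 cross → the lab module.
2. handler 1 crosses ← the storage bay.
3. animal 2, animal 3, and animal 4 cross → the lab module.
4. animal 1 crosses ← the storage bay.
5. handler 2, handler 3, and handler 4 cross → the lab module.
6. animal 4 and handler 4 cross ← the storage bay.
7. handler 1, handler 4, and handler 5 cross → the lab module.
8. animal 2 crosses ← the storage bay.
9. animal 1 and animal 4 cross → the lab module.
10. animal 1 crosses ← the storage bay.
11. animal 1, animal 2, and animal 5 cross → the lab module.

11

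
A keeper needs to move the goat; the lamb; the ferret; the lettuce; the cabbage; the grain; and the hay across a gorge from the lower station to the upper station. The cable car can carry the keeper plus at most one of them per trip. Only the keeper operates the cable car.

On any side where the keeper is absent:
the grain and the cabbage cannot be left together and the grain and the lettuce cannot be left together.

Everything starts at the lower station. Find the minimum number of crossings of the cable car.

15

Counting alone: the keeper can take at most 1 across per trip to the upper station, so moving all 7 needs at least 7 loaded trips out, with a return between consecutive ones — at least 13 crossings.
The safety rule pushes this higher. Following every safe sequence of crossings, the most of the 7 that can be at the upper station as the cable car arrives there on crossing 13 is 6 — never all 7.
So no plan with fewer than 15 crossings exists, and this one achieves 15:
1. Keeper goes to the upper station with the grain.
2. Keeper goes back to the lower station alone.
3. Keeper goes to the upper station with the goat.
4. Keeper goes back to the lower station alone.
5. Keeper goes to the upper station with the lamb.
6. Keeper goes back to the lower station alone.
7. Keeper goes to the upper station with the ferret.
8. Keeper goes back to the lower station alone.
9. Keeper goes to the upper station with the lettuce.
10. Keeper goes back to the lower station with the grain.
11. Keeper goes to the upper station with the cabbage.
12. Keeper goes back to the lower station alone.
13. Keeper goes to the upper station with the hay.
14. Keeper goes back to the lower station alone.
15. Keeper goes to the upper station with the grain.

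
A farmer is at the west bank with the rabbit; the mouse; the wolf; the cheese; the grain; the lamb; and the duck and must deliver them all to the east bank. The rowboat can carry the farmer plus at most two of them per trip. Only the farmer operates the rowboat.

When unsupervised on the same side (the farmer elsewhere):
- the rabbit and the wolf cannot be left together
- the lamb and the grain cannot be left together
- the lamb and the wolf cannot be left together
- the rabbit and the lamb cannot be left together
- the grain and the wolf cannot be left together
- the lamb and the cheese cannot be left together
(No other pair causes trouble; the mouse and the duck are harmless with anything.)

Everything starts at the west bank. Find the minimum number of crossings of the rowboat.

11

Counting alone: the farmer can take at most 2 across per trip to the east bank, so moving all 7 needs at least 4 loaded trips out, with a return between consecutive ones — at least 7 crossings.
The safety rule pushes this higher. Following every safe sequence of crossings, the most of the 7 that can be at the east bank as the rowboat arrives there on crossings 7, 9 is 5, 6 respectively — never all 7.
So no plan with fewer than 11 crossings exists, and this one achieves 11:
1. Farmer goes to the east bank with the lamb and the wolf.  [the west bank: the cheese, the duck, the grain, the mouse, the rabbit | the east bank: the lamb, the wolf]
2. Farmer goes back to the west bank with the wolf.  [the west bank: the cheese, the duck, the grain, the mouse, the rabbit, the wolf | the east bank: the lamb]
3. Farmer goes to the east bank with the grain and the rabbit.  [the west bank: the cheese, the duck, the mouse, the wolf | the east bank: the grain, the lamb, the rabbit]
4. Farmer goes back to the west bank with the lamb.  [the west bank: the cheese, the duck, the lamb, the mouse, the wolf | the east bank: the grain, the rabbit]
5. Farmer goes to the east bank with the lamb and the mouse.  [the west bank: the cheese, the duck, the wolf | the east bank: the grain, the lamb, the mouse, the rabbit]
6. Farmer goes back to the west bank with the lamb.  [the west bank: the cheese, the duck, the lamb, the wolf | the east bank: the grain, the mouse, the rabbit]
7. Farmer goes to the east bank with the cheese and the wolf.  [the west bank: the duck, the lamb | the east bank: the cheese, the grain, the mouse, the rabbit, the wolf]
8. Farmer goes back to the west bank with the wolf.  [the west bank: the duck, the lamb, the wolf | the east bank: the cheese, the grain, the mouse, the rabbit]
9. Farmer goes to the east bank with the duck and the wolf.  [the west bank: the lamb | the east bank: the cheese, the duck, the grain, the mouse, the rabbit, the wolf]
10. Farmer goes back to the west bank with the wolf.  [the west bank: the lamb, the wolf | the east bank: the cheese, the duck, the grain, the mouse, the rabbit]
11. Farmer goes to the east bank with the lamb and the wolf.  [the west bank: — | the east bank: the cheese, the duck, the grain, the lamb, the mouse, the rabbit, the wolf]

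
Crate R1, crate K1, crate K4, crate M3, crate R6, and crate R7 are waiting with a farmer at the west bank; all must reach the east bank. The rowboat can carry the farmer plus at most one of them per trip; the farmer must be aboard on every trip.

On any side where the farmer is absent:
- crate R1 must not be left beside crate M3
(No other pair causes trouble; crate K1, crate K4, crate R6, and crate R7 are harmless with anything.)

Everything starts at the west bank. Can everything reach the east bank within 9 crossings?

No

Counting alone: the farmer can take at most 1 across per trip to the east bank, so moving all 6 needs at least 6 loaded trips out, with a return between consecutive ones — at least 11 crossings.
Since 9 < 11, 9 crossings cannot be enough. (The shortest complete plan in fact takes 11:)
1. Farmer goes to the east bank with crate R1.
2. Farmer goes back to the west bank alone.
3. Farmer goes to the east bank with crate K1.
4. Farmer goes back to the west bank alone.
5. Farmer goes to the east bank with crate K4.
6. Farmer goes back to the west bank alone.
7. Farmer goes to the east bank with crate R6.
8. Farmer goes back to the west bank alone.
9. Farmer goes to the east bank with crate R7.
10. Farmer goes back to the west bank alone.
11. Farmer goes to the east bank with crate M3.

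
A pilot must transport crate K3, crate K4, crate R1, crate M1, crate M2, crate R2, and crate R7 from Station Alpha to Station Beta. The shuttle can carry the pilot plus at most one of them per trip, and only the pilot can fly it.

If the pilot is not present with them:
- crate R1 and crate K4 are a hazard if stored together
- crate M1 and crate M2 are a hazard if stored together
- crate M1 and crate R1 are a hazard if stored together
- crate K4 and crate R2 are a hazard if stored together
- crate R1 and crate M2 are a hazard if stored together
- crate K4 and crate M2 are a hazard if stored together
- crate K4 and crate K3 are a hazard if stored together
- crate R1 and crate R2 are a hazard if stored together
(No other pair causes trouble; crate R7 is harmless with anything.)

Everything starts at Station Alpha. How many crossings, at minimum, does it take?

Whatever the first load, the items left behind include a forbidden pair without the pilot. No opening move is safe, so no plan exists.

impossible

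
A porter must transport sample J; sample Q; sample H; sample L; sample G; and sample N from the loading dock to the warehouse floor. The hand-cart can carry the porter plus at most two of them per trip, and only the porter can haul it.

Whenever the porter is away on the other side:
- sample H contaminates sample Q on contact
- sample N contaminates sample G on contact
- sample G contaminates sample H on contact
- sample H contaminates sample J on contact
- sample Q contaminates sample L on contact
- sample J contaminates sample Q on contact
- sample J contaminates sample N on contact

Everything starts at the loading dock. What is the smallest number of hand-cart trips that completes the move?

Whatever the first load, the items left behind include a forbidden pair without the porter. No opening move is safe, so no plan exists.

impossible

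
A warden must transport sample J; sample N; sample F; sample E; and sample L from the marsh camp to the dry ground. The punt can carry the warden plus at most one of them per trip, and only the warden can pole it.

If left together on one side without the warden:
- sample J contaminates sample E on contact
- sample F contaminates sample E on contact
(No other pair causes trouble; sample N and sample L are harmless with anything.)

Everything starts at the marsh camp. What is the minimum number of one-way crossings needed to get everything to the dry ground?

11

Counting alone: the warden can take at most 1 across per trip to the dry ground, so moving all 5 needs at least 5 loaded trips out, with a return between consecutive ones — at least 9 crossings.
The safety rule pushes this higher. Following every safe sequence of crossings, the most of the 5 that can be at the dry ground as the punt arrives there on crossing 9 is 4 — never all 5.
So no plan with fewer than 11 crossings exists, and this one achieves 11:
1. Warden goes to the dry ground with sample E.  [the marsh camp: sample F, sample J, sample L, sample N | the dry ground: sample E]
2. Warden goes back to the marsh camp alone.  [the marsh camp: sample F, sample J, sample L, sample N | the dry ground: sample E]
3. Warden goes to the dry ground with sample J.  [the marsh camp: sample F, sample L, sample N | the dry ground: sample E, sample J]
4. Warden goes back to the marsh camp with sample E.  [the marsh camp: sample E, sample F, sample L, sample N | the dry ground: sample J]
5. Warden goes to the dry ground with sample F.  [the marsh camp: sample E, sample L, sample N | the dry ground: sample F, sample J]
6. Warden goes back to the marsh camp alone.  [the marsh camp: sample E, sample L, sample N | the dry ground: sample F, sample J]
7. Warden goes to the dry ground with sample N.  [the marsh camp: sample E, sample L | the dry ground: sample F, sample J, sample N]
8. Warden goes back to the marsh camp alone.  [the marsh camp: sample E, sample L | the dry ground: sample F, sample J, sample N]
9. Warden goes to the dry ground with sample L.  [the marsh camp: sample E | the dry ground: sample F, sample J, sample L, sample N]
10. Warden goes back to the marsh camp alone.  [the marsh camp: sample E | the dry ground: sample F, sample J, sample L, sample N]
11. Warden goes to the dry ground with sample E.  [the marsh camp: — | the dry ground: sample E, sample F, sample J, sample L, sample N]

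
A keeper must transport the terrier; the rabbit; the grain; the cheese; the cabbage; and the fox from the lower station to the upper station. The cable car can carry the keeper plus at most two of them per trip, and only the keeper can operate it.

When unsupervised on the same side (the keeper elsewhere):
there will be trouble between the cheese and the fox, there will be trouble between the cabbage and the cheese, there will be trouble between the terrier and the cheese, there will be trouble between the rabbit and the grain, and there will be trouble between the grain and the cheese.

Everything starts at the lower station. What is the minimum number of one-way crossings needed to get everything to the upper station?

7

Counting alone: the keeper can take at most 2 across per trip to the upper station, so moving all 6 needs at least 3 loaded trips out, with a return between consecutive ones — at least 5 crossings.
The safety rule pushes this higher. Following every safe sequence of crossings, the most of the 6 that can be at the upper station as the cable car arrives there on crossing 5 is 5 — never all 6.
So no plan with fewer than 7 crossings exists, and this one achieves 7:
1. Keeper goes to the upper station with the cheese and the rabbit.  [the lower station: the cabbage, the fox, the grain, the terrier | the upper station: the cheese, the rabbit]
2. Keeper goes back to the lower station alone.  [the lower station: the cabbage, the fox, the grain, the terrier | the upper station: the cheese, the rabbit]
3. Keeper goes to the upper station with the grain and the terrier.  [the lower station: the cabbage, the fox | the upper station: the cheese, the grain, the rabbit, the terrier]
4. Keeper goes back to the lower station with the cheese and the rabbit.  [the lower station: the cabbage, the cheese, the fox, the rabbit | the upper station: the grain, the terrier]
5. Keeper goes to the upper station with the cabbage and the fox.  [the lower station: the cheese, the rabbit | the upper station: the cabbage, the fox, the grain, the terrier]
6. Keeper goes back to the lower station alone.  [the lower station: the cheese, the rabbit | the upper station: the cabbage, the fox, the grain, the terrier]
7. Keeper goes to the upper station with the cheese and the rabbit.  [the lower station: — | the upper station: the cabbage, the cheese, the fox, the grain, the rabbit, the terrier]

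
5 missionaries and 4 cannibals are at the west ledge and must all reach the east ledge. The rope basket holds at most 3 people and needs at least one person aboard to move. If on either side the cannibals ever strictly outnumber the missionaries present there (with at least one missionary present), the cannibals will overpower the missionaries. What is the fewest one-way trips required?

Counting alone: each trip to the east ledge takes at most 3 across and each return brings at least 1 back, so after t trips out (and t−1 returns) at most 3t − (t−1) of the 9 are across; that first reaches 9 at t = 4, so at least 7 crossings are needed.
The plan below uses exactly 7 crossings, so it is optimal:
1. 3 cannibals → the east ledge.  (the west ledge: 5M 1C; the east ledge: 0M 3C)
2. 1 cannibal ← the west ledge.  (the west ledge: 5M 2C; the east ledge: 0M 2C)
3. 3 missionaries → the east ledge.  (the west ledge: 2M 2C; the east ledge: 3M 2C)
4. 1 missionary ← the west ledge.  (the west ledge: 3M 2C; the east ledge: 2M 2C)
5. 2 missionaries and 1 cannibal → the east ledge.  (the west ledge: 1M 1C; the east ledge: 4M 3C)
6. 1 missionary ← the west ledge.  (the west ledge: 2M 1C; the east ledge: 3M 3C)
7. 2 missionaries and 1 cannibal → the east ledge.  (the west ledge: 0M 0C; the east ledge: 5M 4C)

7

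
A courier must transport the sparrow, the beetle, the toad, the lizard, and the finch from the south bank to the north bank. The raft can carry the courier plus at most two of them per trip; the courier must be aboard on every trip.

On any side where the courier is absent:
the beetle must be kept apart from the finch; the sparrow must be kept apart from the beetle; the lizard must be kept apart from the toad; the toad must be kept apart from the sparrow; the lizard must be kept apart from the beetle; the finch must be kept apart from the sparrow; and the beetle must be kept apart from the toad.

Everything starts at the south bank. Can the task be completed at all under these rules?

Whatever the first load, the items left behind include a forbidden pair without the courier. No opening move is safe, so no plan exists.

No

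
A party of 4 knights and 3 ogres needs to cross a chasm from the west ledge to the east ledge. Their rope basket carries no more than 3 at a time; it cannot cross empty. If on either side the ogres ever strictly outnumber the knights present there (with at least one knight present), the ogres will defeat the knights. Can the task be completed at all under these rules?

1. 3 ogres → the east ledge.  (the west ledge: 4K 0O; the east ledge: 0K 3O)
2. 1 ogre ← the west ledge.  (the west ledge: 4K 1O; the east ledge: 0K 2O)
3. 3 knights → the east ledge.  (the west ledge: 1K 1O; the east ledge: 3K 2O)
4. 1 knight ← the west ledge.  (the west ledge: 2K 1O; the east ledge: 2K 2O)
5. 2 knights and 1 ogre → the east ledge.  (the west ledge: 0K 0O; the east ledge: 4K 3O)

Yes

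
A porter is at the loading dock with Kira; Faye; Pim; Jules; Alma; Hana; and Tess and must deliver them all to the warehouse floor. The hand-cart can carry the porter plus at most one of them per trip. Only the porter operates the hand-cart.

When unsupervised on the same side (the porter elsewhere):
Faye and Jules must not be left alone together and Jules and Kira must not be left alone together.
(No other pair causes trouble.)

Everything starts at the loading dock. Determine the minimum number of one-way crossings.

15

Counting alone: the porter can take at most 1 across per trip to the warehouse floor, so moving all 7 needs at least 7 loaded trips out, with a return between consecutive ones — at least 13 crossings.
The safety rule pushes this higher. Following every safe sequence of crossings, the most of the 7 that can be at the warehouse floor as the hand-cart arrives there on crossing 13 is 6 — never all 7.
So no plan with fewer than 15 crossings exists, and this one achieves 15:
1. Porter goes to the warehouse floor with Jules.  [the loading dock: Alma, Faye, Hana, Kira, Pim, Tess | the warehouse floor: Jules]
2. Porter goes back to the loading dock alone.  [the loading dock: Alma, Faye, Hana, Kira, Pim, Tess | the warehouse floor: Jules]
3. Porter goes to the warehouse floor with Kira.  [the loading dock: Alma, Faye, Hana, Pim, Tess | the warehouse floor: Jules, Kira]
4. Porter goes back to the loading dock with Jules.  [the loading dock: Alma, Faye, Hana, Jules, Pim, Tess | the warehouse floor: Kira]
5. Porter goes to the warehouse floor with Faye.  [the loading dock: Alma, Hana, Jules, Pim, Tess | the warehouse floor: Faye, Kira]
6. Porter goes back to the loading dock alone.  [the loading dock: Alma, Hana, Jules, Pim, Tess | the warehouse floor: Faye, Kira]
7. Porter goes to the warehouse floor with Pim.  [the loading dock: Alma, Hana, Jules, Tess | the warehouse floor: Faye, Kira, Pim]
8. Porter goes back to the loading dock alone.  [the loading dock: Alma, Hana, Jules, Tess | the warehouse floor: Faye, Kira, Pim]
9. Porter goes to the warehouse floor with Alma.  [the loading dock: Hana, Jules, Tess | the warehouse floor: Alma, Faye, Kira, Pim]
10. Porter goes back to the loading dock alone.  [the loading dock: Hana, Jules, Tess | the warehouse floor: Alma, Faye, Kira, Pim]
11. Porter goes to the warehouse floor with Hana.  [the loading dock: Jules, Tess | the warehouse floor: Alma, Faye, Hana, Kira, Pim]
12. Porter goes back to the loading dock alone.  [the loading dock: Jules, Tess | the warehouse floor: Alma, Faye, Hana, Kira, Pim]
13. Porter goes to the warehouse floor with Tess.  [the loading dock: Jules | the warehouse floor: Alma, Faye, Hana, Kira, Pim, Tess]
14. Porter goes back to the loading dock alone.  [the loading dock: Jules | the warehouse floor: Alma, Faye, Hana, Kira, Pim, Tess]
15. Porter goes to the warehouse floor with Jules.  [the loading dock: — | the warehouse floor: Alma, Faye, Hana, Jules, Kira, Pim, Tess]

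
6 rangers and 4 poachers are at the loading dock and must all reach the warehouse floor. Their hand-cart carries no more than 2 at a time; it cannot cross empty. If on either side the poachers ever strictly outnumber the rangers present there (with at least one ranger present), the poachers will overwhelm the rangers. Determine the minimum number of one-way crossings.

17

Counting alone: each trip to the warehouse floor takes at most 2 across and each return brings at least 1 back, so after t trips out (and t−1 returns) at most 2t − (t−1) of the 10 are across; that first reaches 10 at t = 9, so at least 17 crossings are needed.
The plan below uses exactly 17 crossings, so it is optimal:
1. 2 poachers → the warehouse floor.  (the loading dock: 6R 2P; the warehouse floor: 0R 2P)
2. 1 poacher ← the loading dock.  (the loading dock: 6R 3P; the warehouse floor: 0R 1P)
3. 2 poachers → the warehouse floor.  (the loading dock: 6R 1P; the warehouse floor: 0R 3P)
4. 1 poacher ← the loading dock.  (the loading dock: 6R 2P; the warehouse floor: 0R 2P)
5. 2 rangers → the warehouse floor.  (the loading dock: 4R 2P; the warehouse floor: 2R 2P)
6. 1 poacher ← the loading dock.  (the loading dock: 4R 3P; the warehouse floor: 2R 1P)
7. 1 ranger and 1 poacher → the warehouse floor.  (the loading dock: 3R 2P; the warehouse floor: 3R 2P)
8. 1 poacher ← the loading dock.  (the loading dock: 3R 3P; the warehouse floor: 3R 1P)
9. 2 poachers → the warehouse floor.  (the loading dock: 3R 1P; the warehouse floor: 3R 3P)
10. 1 poacher ← the loading dock.  (the loading dock: 3R 2P; the warehouse floor: 3R 2P)
11. 1 ranger and 1 poacher → the warehouse floor.  (the loading dock: 2R 1P; the warehouse floor: 4R 3P)
12. 1 poacher ← the loading dock.  (the loading dock: 2R 2P; the warehouse floor: 4R 2P)
13. 2 poachers → the warehouse floor.  (the loading dock: 2R 0P; the warehouse floor: 4R 4P)
14. 1 poacher ← the loading dock.  (the loading dock: 2R 1P; the warehouse floor: 4R 3P)
15. 1 ranger and 1 poacher → the warehouse floor.  (the loading dock: 1R 0P; the warehouse floor: 5R 4P)
16. 1 poacher ← the loading dock.  (the loading dock: 1R 1P; the warehouse floor: 5R 3P)
17. 1 ranger and 1 poacher → the warehouse floor.  (the loading dock: 0R 0P; the warehouse floor: 6R 4P)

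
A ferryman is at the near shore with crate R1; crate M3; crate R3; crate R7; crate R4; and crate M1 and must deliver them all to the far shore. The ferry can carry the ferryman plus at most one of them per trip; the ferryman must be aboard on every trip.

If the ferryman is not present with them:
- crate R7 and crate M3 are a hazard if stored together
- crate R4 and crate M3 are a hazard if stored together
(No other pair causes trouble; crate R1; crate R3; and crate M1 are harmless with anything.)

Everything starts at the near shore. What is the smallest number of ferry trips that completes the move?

13

Counting alone: the ferryman can take at most 1 across per trip to the far shore, so moving all 6 needs at least 6 loaded trips out, with a return between consecutive ones — at least 11 crossings.
The safety rule pushes this higher. Following every safe sequence of crossings, the most of the 6 that can be at the far shore as the ferry arrives there on crossing 11 is 5 — never all 6.
So no plan with fewer than 13 crossings exists, and this one achieves 13:
1. Ferryman goes to the far shore with crate M3.
2. Ferryman goes back to the near shore alone.
3. Ferryman goes to the far shore with crate R1.
4. Ferryman goes back to the near shore alone.
5. Ferryman goes to the far shore with crate R3.
6. Ferryman goes back to the near shore alone.
7. Ferryman goes to the far shore with crate R7.
8. Ferryman goes back to the near shore with crate M3.
9. Ferryman goes to the far shore with crate R4.
10. Ferryman goes back to the near shore alone.
11. Ferryman goes to the far shore with crate M1.
12. Ferryman goes back to the near shore alone.
13. Ferryman goes to the far shore with crate M3.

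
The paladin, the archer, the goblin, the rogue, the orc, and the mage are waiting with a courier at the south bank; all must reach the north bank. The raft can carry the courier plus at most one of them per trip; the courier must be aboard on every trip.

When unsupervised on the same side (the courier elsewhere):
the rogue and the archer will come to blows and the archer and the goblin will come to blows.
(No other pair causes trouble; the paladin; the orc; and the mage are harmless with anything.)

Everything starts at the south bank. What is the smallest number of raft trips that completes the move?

13

Counting alone: the courier can take at most 1 across per trip to the north bank, so moving all 6 needs at least 6 loaded trips out, with a return between consecutive ones — at least 11 crossings.
The safety rule pushes this higher. Following every safe sequence of crossings, the most of the 6 that can be at the north bank as the raft arrives there on crossing 11 is 5 — never all 6.
So no plan with fewer than 13 crossings exists, and this one achieves 13:
1. Courier goes to the north bank with the archer.  [the south bank: the goblin, the mage, the orc, the paladin, the rogue | the north bank: the archer]
2. Courier goes back to the south bank alone.  [the south bank: the goblin, the mage, the orc, the paladin, the rogue | the north bank: the archer]
3. Courier goes to the north bank with the paladin.  [the south bank: the goblin, the mage, the orc, the rogue | the north bank: the archer, the paladin]
4. Courier goes back to the south bank alone.  [the south bank: the goblin, the mage, the orc, the rogue | the north bank: the archer, the paladin]
5. Courier goes to the north bank with the goblin.  [the south bank: the mage, the orc, the rogue | the north bank: the archer, the goblin, the paladin]
6. Courier goes back to the south bank with the archer.  [the south bank: the archer, the mage, the orc, the rogue | the north bank: the goblin, the paladin]
7. Courier goes to the north bank with the rogue.  [the south bank: the archer, the mage, the orc | the north bank: the goblin, the paladin, the rogue]
8. Courier goes back to the south bank alone.  [the south bank: the archer, the mage, the orc | the north bank: the goblin, the paladin, the rogue]
9. Courier goes to the north bank with the orc.  [the south bank: the archer, the mage | the north bank: the goblin, the orc, the paladin, the rogue]
10. Courier goes back to the south bank alone.  [the south bank: the archer, the mage | the north bank: the goblin, the orc, the paladin, the rogue]
11. Courier goes to the north bank with the mage.  [the south bank: the archer | the north bank: the goblin, the mage, the orc, the paladin, the rogue]
12. Courier goes back to the south bank alone.  [the south bank: the archer | the north bank: the goblin, the mage, the orc, the paladin, the rogue]
13. Courier goes to the north bank with the archer.  [the south bank: — | the north bank: the archer, the goblin, the mage, the orc, the paladin, the rogue]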